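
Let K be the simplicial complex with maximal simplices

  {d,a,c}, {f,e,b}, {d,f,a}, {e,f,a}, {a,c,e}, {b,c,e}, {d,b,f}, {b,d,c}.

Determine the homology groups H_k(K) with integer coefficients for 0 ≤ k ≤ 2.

Take the total order a < b < c < d < e < f on the vertex set. Then K (dimension 2) consists of the simplices:

  0-simplices (6): a, b, c, d, e, f
  1-simplices (12): ac, ad, ae, af, bc, bd, be, bf, cd, ce, df, ef
  2-simplices (8): acd, ace, adf, aef, bcd, bce, bdf, bef

so the chain groups are C_0 ≅ Z^6, C_1 ≅ Z^12, C_2 ≅ Z^8.

Boundary ∂_1: C_1 → C_0 maps an edge to its endpoints' difference, ∂[p,q] = q − p. For instance
  ∂bc = c − b.
The 6×12 boundary matrix has rank 5 and Smith normal form diag(1,1,1,1,1).

Boundary ∂_2: C_2 → C_1 maps a triangle to the signed sum of its edges. For instance
  ∂ace = ce − ae + ac,
  ∂aef = ef − af + ae.
As a 12×8 matrix over Z this has rank 7, with invariant factors (1,1,1,1,1,1,1).

Computing H_k = (kernel of ∂_k) / (image of ∂_{k+1}):

  H_0: rank C_0 − rank ∂_1 = 6 − 5 = 1, and the invariant factors of ∂_1 are all 1, so H_0 ≅ Z.
  H_1: rank ker ∂_1 − rank ∂_2 = (12 − 5) − 7 = 0, and the invariant factors of ∂_2 are all 1, so H_1 ≅ 0.
  H_2: rank ker ∂_2 − rank ∂_3 = (8 − 7) − 0 = 1, and there is no ∂_3, so H_2 ≅ Z.

(K is a triangulation of the 2-sphere S^2.)

H_0 ≅ Z,  H_1 = 0,  H_2 ≅ Z.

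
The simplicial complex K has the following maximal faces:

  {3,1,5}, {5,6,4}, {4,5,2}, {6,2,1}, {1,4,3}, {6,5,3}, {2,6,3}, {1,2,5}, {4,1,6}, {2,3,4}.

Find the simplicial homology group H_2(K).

H_2 = 0.

Fix the vertex order 1 < 2 < 3 < 4 < 5 < 6 and write every simplex with vertices in increasing order. Then dim K = 2 and the simplices of K are:

  0-simplices (6): [1], [2], [3], [4], [5], [6]
  1-simplices (15): [1,2], [1,3], [1,4], [1,5], [1,6], [2,3], [2,4], [2,5], [2,6], [3,4], [3,5], [3,6], [4,5], [4,6], [5,6]
  2-simplices (10): [1,2,5], [1,2,6], [1,3,4], [1,3,5], [1,4,6], [2,3,4], [2,3,6], [2,4,5], [3,5,6], [4,5,6]

so the chain groups are C_0 ≅ Z^6, C_1 ≅ Z^15, C_2 ≅ Z^10.

∂_1: C_1 → C_0 sends each edge [p,q] (with p < q) to q − p. For instance
  ∂[1,4] = [4] − [1].
The resulting 6×15 matrix has rank 5, and its Smith normal form has invariant factors (1,1,1,1,1).

The boundary map ∂_2: C_2 → C_1 sends each 2-simplex [p,q,r] to [q,r] − [p,r] + [p,q]. For instance
  ∂[3,5,6] = [5,6] − [3,6] + [3,5],
  ∂[4,5,6] = [5,6] − [4,6] + [4,5].
This gives a 15×10 integer matrix of rank 10; reducing to Smith normal form yields diagonal entries (1,1,1,1,1,1,1,1,1,2).

From H_k ≅ ker(∂_k) / im(∂_{k+1}) we obtain:

  H_2: rank ker ∂_2 − rank ∂_3 = (10 − 10) − 0 = 0, and there is no ∂_3, so H_2 ≅ 0.

(K is a triangulation of the real projective plane RP^2.)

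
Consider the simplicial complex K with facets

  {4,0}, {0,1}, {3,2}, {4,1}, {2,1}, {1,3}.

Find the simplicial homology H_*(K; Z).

Fix the vertex order 0 < 1 < 2 < 3 < 4 and write every simplex with vertices in increasing order. Then dim K = 1 and the simplices of K are:

  0-simplices (5): [0], [1], [2], [3], [4]
  1-simplices (6): [0,1], [0,4], [1,2], [1,3], [1,4], [2,3]

Hence C_0 ≅ Z^5, C_1 ≅ Z^6.

∂_1: C_1 → C_0 maps an edge to its endpoints' difference, ∂[p,q] = q − p. For instance
  ∂[1,4] = [4] − [1].
The resulting 5×6 matrix has rank 4, and its Smith normal form has invariant factors (1,1,1,1).

From H_k ≅ ker(∂_k) / im(∂_{k+1}) we obtain:

  H_0: rank C_0 − rank ∂_1 = 5 − 4 = 1, and the invariant factors of ∂_1 are all 1, so H_0 = Z.
  H_1: rank ker ∂_1 − rank ∂_2 = (6 − 4) − 0 = 2, and there is no ∂_2, so H_1 = Z^2.

H_0 = Z,  H_1 = Z^2.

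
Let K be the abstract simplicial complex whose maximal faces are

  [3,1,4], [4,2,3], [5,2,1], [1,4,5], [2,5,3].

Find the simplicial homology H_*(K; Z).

H_0 = Z,  H_1 = Z,  H_2 = 0.

We work with the vertex ordering 1 < 2 < 3 < 4 < 5. The simplices of K, each written with vertices in increasing order, are:

  0-simplices (5): [1], [2], [3], [4], [5]
  1-simplices (10): [1,2], [1,3], [1,4], [1,5], [2,3], [2,4], [2,5], [3,4], [3,5], [4,5]
  2-simplices (5): [1,2,5], [1,3,4], [1,4,5], [2,3,4], [2,3,5]

Hence C_0 ≅ Z^5, C_1 ≅ Z^10, C_2 ≅ Z^5.

Boundary ∂_1: C_1 → C_0 is given by ∂[p,q] = [q] − [p].
This gives a 5×10 integer matrix of rank 4; reducing to Smith normal form yields diagonal entries (1,1,1,1).

∂_2: C_2 → C_1 maps a triangle to the signed sum of its edges. For instance
  ∂[1,2,5] = [2,5] − [1,5] + [1,2],
  ∂[2,3,5] = [3,5] − [2,5] + [2,3].
This gives a 10×5 integer matrix of rank 5; reducing to Smith normal form yields diagonal entries (1,1,1,1,1).

Computing H_k = (kernel of ∂_k) / (image of ∂_{k+1}):

  H_0: rank C_0 − rank ∂_1 = 5 − 4 = 1, and the invariant factors of ∂_1 are all 1, so H_0 ≅ Z.
  H_1: rank ker ∂_1 − rank ∂_2 = (10 − 4) − 5 = 1, and the invariant factors of ∂_2 are all 1, so H_1 ≅ Z.
  H_2: rank ker ∂_2 − rank ∂_3 = (5 − 5) − 0 = 0, and there is no ∂_3, so H_2 ≅ 0.

(K is a triangulation of the Möbius band.)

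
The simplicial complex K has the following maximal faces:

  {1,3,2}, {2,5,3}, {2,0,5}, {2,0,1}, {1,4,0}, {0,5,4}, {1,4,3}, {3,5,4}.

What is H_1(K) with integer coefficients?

Fix the vertex order 0 < 1 < 2 < 3 < 4 < 5 and write every simplex with vertices in increasing order. Then dim K = 2 and the simplices of K are:

  0-simplices (6): [0], [1], [2], [3], [4], [5]
  1-simplices (12): [0,1], [0,2], [0,4], [0,5], [1,2], [1,3], [1,4], [2,3], [2,5], [3,4], [3,5], [4,5]
  2-simplices (8): [0,1,2], [0,1,4], [0,2,5], [0,4,5], [1,2,3], [1,3,4], [2,3,5], [3,4,5]

giving chain groups C_0 ≅ Z^6, C_1 ≅ Z^12, C_2 ≅ Z^8.

Boundary ∂_1: C_1 → C_0 is given by ∂[p,q] = [q] − [p]. For instance
  ∂[0,4] = [4] − [0].
As a 6×12 matrix over Z this has rank 5, with invariant factors (1,1,1,1,1).

Boundary ∂_2: C_2 → C_1 acts by ∂[p,q,r] = [q,r] − [p,r] + [p,q]. For instance
  ∂[1,3,4] = [3,4] − [1,4] + [1,3],
  ∂[0,4,5] = [4,5] − [0,5] + [0,4].
The 12×8 boundary matrix has rank 7 and Smith normal form diag(1,1,1,1,1,1,1).

From H_k ≅ ker(∂_k) / im(∂_{k+1}) we obtain:

  H_1: rank ker ∂_1 − rank ∂_2 = (12 − 5) − 7 = 0, and the invariant factors of ∂_2 are all 1, so H_1 = 0.

H_1 ≅ 0.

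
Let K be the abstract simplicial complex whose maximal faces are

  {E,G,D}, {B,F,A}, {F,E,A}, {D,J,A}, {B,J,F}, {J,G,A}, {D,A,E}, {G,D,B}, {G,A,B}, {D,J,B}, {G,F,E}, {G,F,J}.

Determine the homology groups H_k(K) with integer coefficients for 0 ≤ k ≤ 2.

H_0 = Z,  H_1 = Z/2Z,  H_2 = 0.

Fix the vertex order A < B < D < E < F < G < J and write every simplex with vertices in increasing order. Then dim K = 2 and the simplices of K are:

  0-simplices (7): A, B, D, E, F, G, J
  1-simplices (18): AB, AD, AE, AF, AG, AJ, BD, BF, BG, BJ, DE, DG, DJ, EF, EG, FG, FJ, GJ
  2-simplices (12): ABF, ABG, ADE, ADJ, AEF, AGJ, BDG, BDJ, BFJ, DEG, EFG, FGJ

Hence C_0 ≅ Z^7, C_1 ≅ Z^18, C_2 ≅ Z^12.

Boundary ∂_1: C_1 → C_0 sends each edge [p,q] (with p < q) to q − p.
This gives a 7×18 integer matrix of rank 6; reducing to Smith normal form yields diagonal entries (1,1,1,1,1,1).

The boundary map ∂_2: C_2 → C_1 sends each 2-simplex [p,q,r] to [q,r] − [p,r] + [p,q]. For instance
  ∂ABG = BG − AG + AB,
  ∂ADE = DE − AE + AD.
As a 18×12 matrix over Z this has rank 12, with invariant factors (1,1,1,1,1,1,1,1,1,1,1,2).

Computing H_k = (kernel of ∂_k) / (image of ∂_{k+1}):

  H_0: rank C_0 − rank ∂_1 = 7 − 6 = 1, and the invariant factors of ∂_1 are all 1, so H_0 = Z.
  H_1: rank ker ∂_1 − rank ∂_2 = (18 − 6) − 12 = 0, and ∂_2 has invariant factor 2 > 1, so H_1 = Z/2Z.
  H_2: rank ker ∂_2 − rank ∂_3 = (12 − 12) − 0 = 0, and there is no ∂_3, so H_2 = 0.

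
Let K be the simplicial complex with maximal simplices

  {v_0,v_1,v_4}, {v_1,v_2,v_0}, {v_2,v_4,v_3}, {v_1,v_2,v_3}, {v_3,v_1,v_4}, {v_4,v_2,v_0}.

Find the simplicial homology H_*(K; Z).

Fix the vertex order v_0 < v_1 < v_2 < v_3 < v_4 and write every simplex with vertices in increasing order. Then dim K = 2 and the simplices of K are:

  0-simplices (5): [v_0], [v_1], [v_2], [v_3], [v_4]
  1-simplices (9): [v_0,v_1], [v_0,v_2], [v_0,v_4], [v_1,v_2], [v_1,v_3], [v_1,v_4], [v_2,v_3], [v_2,v_4], [v_3,v_4]
  2-simplices (6): [v_0,v_1,v_2], [v_0,v_1,v_4], [v_0,v_2,v_4], [v_1,v_2,v_3], [v_1,v_3,v_4], [v_2,v_3,v_4]

so the chain groups are C_0 ≅ Z^5, C_1 ≅ Z^9, C_2 ≅ Z^6.

Boundary ∂_1: C_1 → C_0 sends each edge [p,q] (with p < q) to q − p.
The resulting 5×9 matrix has rank 4, and its Smith normal form has invariant factors (1,1,1,1).

∂_2: C_2 → C_1 sends each 2-simplex [p,q,r] to [q,r] − [p,r] + [p,q]. For instance
  ∂[v_1,v_2,v_3] = [v_2,v_3] − [v_1,v_3] + [v_1,v_2],
  ∂[v_0,v_2,v_4] = [v_2,v_4] − [v_0,v_4] + [v_0,v_2].
As a 9×6 matrix over Z this has rank 5, with invariant factors (1,1,1,1,1).

From H_k ≅ ker(∂_k) / im(∂_{k+1}) we obtain:

  H_0: rank C_0 − rank ∂_1 = 5 − 4 = 1, and the invariant factors of ∂_1 are all 1, so H_0 = Z.
  H_1: rank ker ∂_1 − rank ∂_2 = (9 − 4) − 5 = 0, and the invariant factors of ∂_2 are all 1, so H_1 = 0.
  H_2: rank ker ∂_2 − rank ∂_3 = (6 − 5) − 0 = 1, and there is no ∂_3, so H_2 = Z.

H_0 ≅ Z,  H_1 = 0,  H_2 ≅ Z.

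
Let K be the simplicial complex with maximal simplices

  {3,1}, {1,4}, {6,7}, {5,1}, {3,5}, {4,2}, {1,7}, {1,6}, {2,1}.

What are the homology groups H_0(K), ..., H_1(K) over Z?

H_0 = Z,  H_1 = Z^3.

K has 7 vertices, 9 edges.
rank ∂_0 = 0, rank ∂_1 = 6 ⇒ b_0 = 7 − 0 − 6 = 1; all invariant factors of ∂_1 are 1 so no torsion. So H_0 ≅ Z.
rank ∂_1 = 6, rank ∂_2 = 0 ⇒ b_1 = 9 − 6 − 0 = 3. So H_1 ≅ Z^3.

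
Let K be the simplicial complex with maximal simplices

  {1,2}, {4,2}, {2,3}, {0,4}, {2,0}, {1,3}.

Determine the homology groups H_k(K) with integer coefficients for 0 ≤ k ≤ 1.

H_0 = Z,  H_1 = Z^2.

Fix the vertex order 0 < 1 < 2 < 3 < 4 and write every simplex with vertices in increasing order. Then dim K = 1 and the simplices of K are:

  0-simplices (5): [0], [1], [2], [3], [4]
  1-simplices (6): [0,2], [0,4], [1,2], [1,3], [2,3], [2,4]

Hence C_0 ≅ Z^5, C_1 ≅ Z^6.

Boundary ∂_1: C_1 → C_0 is given by ∂[p,q] = [q] − [p]. For instance
  ∂[2,4] = [4] − [2].
The resulting 5×6 matrix has rank 4, and its Smith normal form has invariant factors (1,1,1,1).

Now H_k = ker ∂_k / im ∂_{k+1}, so:

  H_0: rank C_0 − rank ∂_1 = 5 − 4 = 1, and the invariant factors of ∂_1 are all 1, so H_0 = Z.
  H_1: rank ker ∂_1 − rank ∂_2 = (6 − 4) − 0 = 2, and there is no ∂_2, so H_1 = Z^2.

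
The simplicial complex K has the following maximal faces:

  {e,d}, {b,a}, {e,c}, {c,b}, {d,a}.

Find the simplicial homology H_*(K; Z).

H_0 = Z,  H_1 = Z.

Order the vertices as a < b < c < d < e. Listing each simplex with vertices in this order, K has dimension 1 with simplices:

  0-simplices (5): a, b, c, d, e
  1-simplices (5): ab, ad, bc, ce, de

Hence C_0 ≅ Z^5, C_1 ≅ Z^5.

Boundary ∂_1: C_1 → C_0 is given by ∂[p,q] = [q] − [p]. For instance
  ∂ce = e − c.
As a 5×5 matrix over Z this has rank 4, with invariant factors (1,1,1,1).

Now H_k = ker ∂_k / im ∂_{k+1}, so:

  H_0: rank C_0 − rank ∂_1 = 5 − 4 = 1, and the invariant factors of ∂_1 are all 1, so H_0 ≅ Z.
  H_1: rank ker ∂_1 − rank ∂_2 = (5 − 4) − 0 = 1, and there is no ∂_2, so H_1 ≅ Z.

(K is a triangulation of the circle S^1.)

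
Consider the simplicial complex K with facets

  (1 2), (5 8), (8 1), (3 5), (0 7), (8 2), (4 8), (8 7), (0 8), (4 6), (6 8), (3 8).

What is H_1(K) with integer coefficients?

Take the total order 0 < 1 < 2 < 3 < 4 < 5 < 6 < 7 < 8 on the vertex set. Then K (dimension 1) consists of the simplices:

  0-simplices (9): [0], [1], [2], [3], [4], [5], [6], [7], [8]
  1-simplices (12): [0,7], [0,8], [1,2], [1,8], [2,8], [3,5], [3,8], [4,6], [4,8], [5,8], [6,8], [7,8]

giving chain groups C_0 ≅ Z^9, C_1 ≅ Z^12.

∂_1: C_1 → C_0 maps an edge to its endpoints' difference, ∂[p,q] = q − p.
The resulting 9×12 matrix has rank 8, and its Smith normal form has invariant factors (1,1,1,1,1,1,1,1).

Now H_k = ker ∂_k / im ∂_{k+1}, so:

  H_1: rank ker ∂_1 − rank ∂_2 = (12 − 8) − 0 = 4, and there is no ∂_2, so H_1 ≅ Z^4.

H_1 ≅ Z^4.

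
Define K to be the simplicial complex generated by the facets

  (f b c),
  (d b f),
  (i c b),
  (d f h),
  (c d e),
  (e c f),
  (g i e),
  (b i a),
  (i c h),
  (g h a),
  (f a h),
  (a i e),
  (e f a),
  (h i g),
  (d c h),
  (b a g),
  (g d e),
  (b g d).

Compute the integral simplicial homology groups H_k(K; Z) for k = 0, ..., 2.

H_0 = Z,  H_1 = Z ⊕ Z/2Z,  H_2 = 0.

Take the total order a < b < c < d < e < f < g < h < i on the vertex set. Then K (dimension 2) consists of the simplices:

  0-simplices (9): a, b, c, d, e, f, g, h, i
  1-simplices (27): ab, ae, af, ag, ah, ai, bc, bd, bf, bg, bi, cd, ce, cf, ch, ci, de, df, dg, dh, ef, eg, ei, fh, gh, gi, hi
  2-simplices (18): abg, abi, aef, aei, afh, agh, bcf, bci, bdf, bdg, cde, cdh, cef, chi, deg, dfh, egi, ghi

giving chain groups C_0 ≅ Z^9, C_1 ≅ Z^27, C_2 ≅ Z^18.

The boundary map ∂_1: C_1 → C_0 sends each edge [p,q] (with p < q) to q − p. For instance
  ∂ce = e − c.
The resulting 9×27 matrix has rank 8, and its Smith normal form has invariant factors (1,1,1,1,1,1,1,1).

∂_2: C_2 → C_1 sends each 2-simplex [p,q,r] to [q,r] − [p,r] + [p,q]. For instance
  ∂chi = hi − ci + ch,
  ∂egi = gi − ei + eg.
As a 27×18 matrix over Z this has rank 18, with invariant factors (1,1,1,1,1,1,1,1,1,1,1,1,1,1,1,1,1,2).

Computing H_k = (kernel of ∂_k) / (image of ∂_{k+1}):

  H_0: rank C_0 − rank ∂_1 = 9 − 8 = 1, and the invariant factors of ∂_1 are all 1, so H_0 ≅ Z.
  H_1: rank ker ∂_1 − rank ∂_2 = (27 − 8) − 18 = 1, and ∂_2 has invariant factor 2 > 1, so H_1 ≅ Z ⊕ Z/2Z.
  H_2: rank ker ∂_2 − rank ∂_3 = (18 − 18) − 0 = 0, and there is no ∂_3, so H_2 ≅ 0.

As a check, the Euler characteristic is 9 − 27 + 18 = 0, which agrees with 1 − 1 + 0 = 0.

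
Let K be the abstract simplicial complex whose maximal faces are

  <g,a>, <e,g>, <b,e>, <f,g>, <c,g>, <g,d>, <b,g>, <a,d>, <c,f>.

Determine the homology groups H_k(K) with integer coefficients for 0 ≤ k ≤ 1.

We work with the vertex ordering a < b < c < d < e < f < g. The simplices of K, each written with vertices in increasing order, are:

  0-simplices (7): a, b, c, d, e, f, g
  1-simplices (9): ad, ag, be, bg, cf, cg, dg, eg, fg

Hence C_0 ≅ Z^7, C_1 ≅ Z^9.

∂_1: C_1 → C_0 sends each edge [p,q] (with p < q) to q − p. For instance
  ∂fg = g − f.
This gives a 7×9 integer matrix of rank 6; reducing to Smith normal form yields diagonal entries (1,1,1,1,1,1).

From H_k ≅ ker(∂_k) / im(∂_{k+1}) we obtain:

  H_0: rank C_0 − rank ∂_1 = 7 − 6 = 1, and the invariant factors of ∂_1 are all 1, so H_0 = Z.
  H_1: rank ker ∂_1 − rank ∂_2 = (9 − 6) − 0 = 3, and there is no ∂_2, so H_1 = Z^3.

(K is a triangulation of a wedge of 3 circles.)

H_0 = Z,  H_1 = Z^3.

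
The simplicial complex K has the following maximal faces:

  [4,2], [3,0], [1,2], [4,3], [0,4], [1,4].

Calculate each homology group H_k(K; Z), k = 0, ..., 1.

H_0 = Z,  H_1 = Z^2.

Fix the vertex order 0 < 1 < 2 < 3 < 4 and write every simplex with vertices in increasing order. Then dim K = 1 and the simplices of K are:

  0-simplices (5): [0], [1], [2], [3], [4]
  1-simplices (6): [0,3], [0,4], [1,2], [1,4], [2,4], [3,4]

Hence C_0 ≅ Z^5, C_1 ≅ Z^6.

Boundary ∂_1: C_1 → C_0 maps an edge to its endpoints' difference, ∂[p,q] = q − p. For instance
  ∂[0,3] = [3] − [0].
As a 5×6 matrix over Z this has rank 4, with invariant factors (1,1,1,1).

Reading off H_k = ker ∂_k / im ∂_{k+1}:

  H_0: rank C_0 − rank ∂_1 = 5 − 4 = 1, and the invariant factors of ∂_1 are all 1, so H_0 = Z.
  H_1: rank ker ∂_1 − rank ∂_2 = (6 − 4) − 0 = 2, and there is no ∂_2, so H_1 = Z^2.

(K is a triangulation of a wedge of 2 circles.)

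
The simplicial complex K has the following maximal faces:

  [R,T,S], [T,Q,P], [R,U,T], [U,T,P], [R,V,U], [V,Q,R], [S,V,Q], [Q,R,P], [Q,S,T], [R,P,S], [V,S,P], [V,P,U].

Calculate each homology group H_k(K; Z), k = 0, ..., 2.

H_0 ≅ Z,  H_1 ≅ Z/2,  H_2 = 0.

Fix the vertex order P < Q < R < S < T < U < V and write every simplex with vertices in increasing order. Then dim K = 2 and the simplices of K are:

  0-simplices (7): P, Q, R, S, T, U, V
  1-simplices (18): PQ, PR, PS, PT, PU, PV, QR, QS, QT, QV, RS, RT, RU, RV, ST, SV, TU, UV
  2-simplices (12): PQR, PQT, PRS, PSV, PTU, PUV, QRV, QST, QSV, RST, RTU, RUV

giving chain groups C_0 ≅ Z^7, C_1 ≅ Z^18, C_2 ≅ Z^12.

The boundary map ∂_1: C_1 → C_0 is given by ∂[p,q] = [q] − [p].
The resulting 7×18 matrix has rank 6, and its Smith normal form has invariant factors (1,1,1,1,1,1).

∂_2: C_2 → C_1 acts by ∂[p,q,r] = [q,r] − [p,r] + [p,q]. For instance
  ∂PQT = QT − PT + PQ,
  ∂PUV = UV − PV + PU.
The resulting 18×12 matrix has rank 12, and its Smith normal form has invariant factors (1,1,1,1,1,1,1,1,1,1,1,2).

Reading off H_k = ker ∂_k / im ∂_{k+1}:

  H_0: rank C_0 − rank ∂_1 = 7 − 6 = 1, and the invariant factors of ∂_1 are all 1, so H_0 ≅ Z.
  H_1: rank ker ∂_1 − rank ∂_2 = (18 − 6) − 12 = 0, and ∂_2 has invariant factor 2 > 1, so H_1 ≅ Z/2.
  H_2: rank ker ∂_2 − rank ∂_3 = (12 − 12) − 0 = 0, and there is no ∂_3, so H_2 ≅ 0.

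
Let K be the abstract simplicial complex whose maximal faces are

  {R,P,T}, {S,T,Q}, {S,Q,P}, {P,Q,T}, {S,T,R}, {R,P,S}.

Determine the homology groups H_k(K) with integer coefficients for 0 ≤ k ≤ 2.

K has 5 vertices, 9 edges, 6 triangles.
rank ∂_0 = 0, rank ∂_1 = 4 ⇒ b_0 = 5 − 0 − 4 = 1; all invariant factors of ∂_1 are 1 so no torsion. So H_0 = Z.
rank ∂_1 = 4, rank ∂_2 = 5 ⇒ b_1 = 9 − 4 − 5 = 0; all invariant factors of ∂_2 are 1 so no torsion. So H_1 = 0.
rank ∂_2 = 5, rank ∂_3 = 0 ⇒ b_2 = 6 − 5 − 0 = 1. So H_2 = Z.

H_0 ≅ Z,  H_1 = 0,  H_2 ≅ Z.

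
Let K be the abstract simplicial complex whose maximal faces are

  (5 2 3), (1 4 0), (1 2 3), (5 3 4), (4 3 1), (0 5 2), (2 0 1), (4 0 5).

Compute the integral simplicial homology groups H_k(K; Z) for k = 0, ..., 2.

H_0 = Z,  H_1 = 0,  H_2 = Z.

We work with the vertex ordering 0 < 1 < 2 < 3 < 4 < 5. The simplices of K, each written with vertices in increasing order, are:

  0-simplices (6): [0], [1], [2], [3], [4], [5]
  1-simplices (12): [0,1], [0,2], [0,4], [0,5], [1,2], [1,3], [1,4], [2,3], [2,5], [3,4], [3,5], [4,5]
  2-simplices (8): [0,1,2], [0,1,4], [0,2,5], [0,4,5], [1,2,3], [1,3,4], [2,3,5], [3,4,5]

Hence C_0 ≅ Z^6, C_1 ≅ Z^12, C_2 ≅ Z^8.

Boundary ∂_1: C_1 → C_0 is given by ∂[p,q] = [q] − [p].
The 6×12 boundary matrix has rank 5 and Smith normal form diag(1,1,1,1,1).

∂_2: C_2 → C_1 sends each 2-simplex [p,q,r] to [q,r] − [p,r] + [p,q]. For instance
  ∂[2,3,5] = [3,5] − [2,5] + [2,3],
  ∂[0,2,5] = [2,5] − [0,5] + [0,2].
As a 12×8 matrix over Z this has rank 7, with invariant factors (1,1,1,1,1,1,1).

Reading off H_k = ker ∂_k / im ∂_{k+1}:

  H_0: rank C_0 − rank ∂_1 = 6 − 5 = 1, and the invariant factors of ∂_1 are all 1, so H_0 = Z.
  H_1: rank ker ∂_1 − rank ∂_2 = (12 − 5) − 7 = 0, and the invariant factors of ∂_2 are all 1, so H_1 = 0.
  H_2: rank ker ∂_2 − rank ∂_3 = (8 − 7) − 0 = 1, and there is no ∂_3, so H_2 = Z.

As a check, the Euler characteristic is 6 − 12 + 8 = 2, which agrees with 1 − 0 + 1 = 2.
(K is a triangulation of the 2-sphere S^2.)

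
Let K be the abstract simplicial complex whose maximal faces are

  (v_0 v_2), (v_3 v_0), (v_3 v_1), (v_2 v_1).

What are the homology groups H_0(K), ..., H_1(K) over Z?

H_0 = Z,  H_1 = Z.

We work with the vertex ordering v_0 < v_1 < v_2 < v_3. The simplices of K, each written with vertices in increasing order, are:

  0-simplices (4): [v_0], [v_1], [v_2], [v_3]
  1-simplices (4): [v_0,v_2], [v_0,v_3], [v_1,v_2], [v_1,v_3]

so the chain groups are C_0 ≅ Z^4, C_1 ≅ Z^4.

Boundary ∂_1: C_1 → C_0 sends each edge [p,q] (with p < q) to q − p. For instance
  ∂[v_1,v_3] = [v_3] − [v_1].
The 4×4 boundary matrix has rank 3 and Smith normal form diag(1,1,1).

Computing H_k = (kernel of ∂_k) / (image of ∂_{k+1}):

  H_0: rank C_0 − rank ∂_1 = 4 − 3 = 1, and the invariant factors of ∂_1 are all 1, so H_0 = Z.
  H_1: rank ker ∂_1 − rank ∂_2 = (4 − 3) − 0 = 1, and there is no ∂_2, so H_1 = Z.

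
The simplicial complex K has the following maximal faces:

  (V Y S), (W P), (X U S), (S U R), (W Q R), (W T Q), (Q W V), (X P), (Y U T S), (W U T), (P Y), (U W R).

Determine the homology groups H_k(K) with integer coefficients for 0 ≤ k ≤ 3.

We work with the vertex ordering P < Q < R < S < T < U < V < W < X < Y. The simplices of K, each written with vertices in increasing order, are:

  0-simplices (10): P, Q, R, S, T, U, V, W, X, Y
  1-simplices (23): PW, PX, PY, QR, QT, QV, QW, RS, RU, RW, ST, SU, SV, SX, SY, TU, TW, TY, UW, UX, UY, VW, VY
  2-simplices (12): QRW, QTW, QVW, RSU, RUW, STU, STY, SUX, SUY, SVY, TUW, TUY
  3-simplices (1): STUY

Hence C_0 ≅ Z^10, C_1 ≅ Z^23, C_2 ≅ Z^12, C_3 ≅ Z^1.

Boundary ∂_1: C_1 → C_0 sends each edge [p,q] (with p < q) to q − p.
This gives a 10×23 integer matrix of rank 9; reducing to Smith normal form yields diagonal entries (1,1,1,1,1,1,1,1,1).

Boundary ∂_2: C_2 → C_1 sends each 2-simplex [p,q,r] to [q,r] − [p,r] + [p,q]. For instance
  ∂TUW = UW − TW + TU,
  ∂QRW = RW − QW + QR.
The resulting 23×12 matrix has rank 11, and its Smith normal form has invariant factors (1,1,1,1,1,1,1,1,1,1,1).

∂_3: C_3 → C_2 sends each 3-simplex σ to the alternating sum Σ_i (−1)^i (σ with its i-th vertex removed). For instance
  ∂STUY = TUY − SUY + STY − STU.
The 12×1 boundary matrix has rank 1 and Smith normal form diag(1).

Computing H_k = (kernel of ∂_k) / (image of ∂_{k+1}):

  H_0: rank C_0 − rank ∂_1 = 10 − 9 = 1, and the invariant factors of ∂_1 are all 1, so H_0 = Z.
  H_1: rank ker ∂_1 − rank ∂_2 = (23 − 9) − 11 = 3, and the invariant factors of ∂_2 are all 1, so H_1 = Z^3.
  H_2: rank ker ∂_2 − rank ∂_3 = (12 − 11) − 1 = 0, and the invariant factors of ∂_3 are all 1, so H_2 = 0.
  H_3: rank ker ∂_3 − rank ∂_4 = (1 − 1) − 0 = 0, and there is no ∂_4, so H_3 = 0.

H_0 = Z,  H_1 = Z^3,  H_2 = 0,  H_3 = 0.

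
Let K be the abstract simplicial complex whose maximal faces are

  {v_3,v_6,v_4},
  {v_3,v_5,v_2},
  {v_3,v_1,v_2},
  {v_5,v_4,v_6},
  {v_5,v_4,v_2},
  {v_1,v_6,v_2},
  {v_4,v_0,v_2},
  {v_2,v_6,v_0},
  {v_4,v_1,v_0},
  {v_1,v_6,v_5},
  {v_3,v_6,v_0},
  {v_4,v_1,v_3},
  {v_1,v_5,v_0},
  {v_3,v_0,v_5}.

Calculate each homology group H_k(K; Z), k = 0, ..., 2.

Take the total order v_0 < v_1 < v_2 < v_3 < v_4 < v_5 < v_6 on the vertex set. Then K (dimension 2) consists of the simplices:

  0-simplices (7): [v_0], [v_1], [v_2], [v_3], [v_4], [v_5], [v_6]
  1-simplices (21): (21 of them)
  2-simplices (14): (14 of them)

giving chain groups C_0 ≅ Z^7, C_1 ≅ Z^21, C_2 ≅ Z^14.

Boundary ∂_1: C_1 → C_0 maps an edge to its endpoints' difference, ∂[p,q] = q − p. For instance
  ∂[v_5,v_6] = [v_6] − [v_5].
The 7×21 boundary matrix has rank 6 and Smith normal form diag(1,1,1,1,1,1).

The boundary map ∂_2: C_2 → C_1 maps a triangle to the signed sum of its edges. For instance
  ∂[v_2,v_3,v_5] = [v_3,v_5] − [v_2,v_5] + [v_2,v_3],
  ∂[v_0,v_2,v_6] = [v_2,v_6] − [v_0,v_6] + [v_0,v_2].
The resulting 21×14 matrix has rank 13, and its Smith normal form has invariant factors (1,1,1,1,1,1,1,1,1,1,1,1,1).

From H_k ≅ ker(∂_k) / im(∂_{k+1}) we obtain:

  H_0: rank C_0 − rank ∂_1 = 7 − 6 = 1, and the invariant factors of ∂_1 are all 1, so H_0 ≅ Z.
  H_1: rank ker ∂_1 − rank ∂_2 = (21 − 6) − 13 = 2, and the invariant factors of ∂_2 are all 1, so H_1 ≅ Z^2.
  H_2: rank ker ∂_2 − rank ∂_3 = (14 − 13) − 0 = 1, and there is no ∂_3, so H_2 ≅ Z.

(K is a triangulation of the torus T^2.)

H_0 = Z,  H_1 = Z^2,  H_2 = Z.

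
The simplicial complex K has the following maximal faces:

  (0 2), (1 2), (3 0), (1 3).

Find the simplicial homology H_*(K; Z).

We work with the vertex ordering 0 < 1 < 2 < 3. The simplices of K, each written with vertices in increasing order, are:

  0-simplices (4): [0], [1], [2], [3]
  1-simplices (4): [0,2], [0,3], [1,2], [1,3]

Hence C_0 ≅ Z^4, C_1 ≅ Z^4.

∂_1: C_1 → C_0 sends each edge [p,q] (with p < q) to q − p. For instance
  ∂[1,2] = [2] − [1].
The resulting 4×4 matrix has rank 3, and its Smith normal form has invariant factors (1,1,1).

Now H_k = ker ∂_k / im ∂_{k+1}, so:

  H_0: rank C_0 − rank ∂_1 = 4 − 3 = 1, and the invariant factors of ∂_1 are all 1, so H_0 = Z.
  H_1: rank ker ∂_1 − rank ∂_2 = (4 − 3) − 0 = 1, and there is no ∂_2, so H_1 = Z.

(K is a triangulation of the circle S^1.)

H_0 = Z,  H_1 = Z.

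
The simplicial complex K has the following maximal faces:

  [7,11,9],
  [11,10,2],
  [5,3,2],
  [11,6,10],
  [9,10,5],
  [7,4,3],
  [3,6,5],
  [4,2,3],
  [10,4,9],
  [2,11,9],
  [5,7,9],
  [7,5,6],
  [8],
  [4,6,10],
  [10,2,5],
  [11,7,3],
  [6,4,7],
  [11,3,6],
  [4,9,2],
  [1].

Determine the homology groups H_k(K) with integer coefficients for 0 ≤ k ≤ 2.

K has 11 vertices, 27 edges, 18 triangles.
rank ∂_0 = 0, rank ∂_1 = 8 ⇒ b_0 = 11 − 0 − 8 = 3; all invariant factors of ∂_1 are 1 so no torsion. So H_0 = Z^3.
rank ∂_1 = 8, rank ∂_2 = 18 ⇒ b_1 = 27 − 8 − 18 = 1; ∂_2 has invariant factor(s) [2] giving torsion. So H_1 = Z ⊕ Z/2.
rank ∂_2 = 18, rank ∂_3 = 0 ⇒ b_2 = 18 − 18 − 0 = 0. So H_2 = 0.

H_0 ≅ Z^3,  H_1 ≅ Z ⊕ Z/2,  H_2 = 0.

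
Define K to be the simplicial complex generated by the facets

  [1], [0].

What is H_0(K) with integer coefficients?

H_0 ≅ Z^2.

Fix the vertex order 0 < 1 and write every simplex with vertices in increasing order. Then dim K = 0 and the simplices of K are:

  0-simplices (2): [0], [1]

so the chain groups are C_0 ≅ Z^2.

Now H_k = ker ∂_k / im ∂_{k+1}, so:

  H_0: rank C_0 − rank ∂_1 = 2 − 0 = 2, and there is no ∂_1, so H_0 ≅ Z^2.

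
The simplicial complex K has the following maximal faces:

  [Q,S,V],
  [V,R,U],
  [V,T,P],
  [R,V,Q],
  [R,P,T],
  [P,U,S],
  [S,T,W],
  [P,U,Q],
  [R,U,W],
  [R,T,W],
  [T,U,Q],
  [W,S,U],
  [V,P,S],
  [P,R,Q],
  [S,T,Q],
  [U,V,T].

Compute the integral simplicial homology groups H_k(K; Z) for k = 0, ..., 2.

H_0 = Z,  H_1 = Z^2,  H_2 = Z.

Take the total order P < Q < R < S < T < U < V < W on the vertex set. Then K (dimension 2) consists of the simplices:

  0-simplices (8): P, Q, R, S, T, U, V, W
  1-simplices (24): PQ, PR, PS, PT, PU, PV, QR, QS, QT, QU, QV, RT, RU, RV, RW, ST, SU, SV, SW, TU, TV, TW, UV, UW
  2-simplices (16): PQR, PQU, PRT, PSU, PSV, PTV, QRV, QST, QSV, QTU, RTW, RUV, RUW, STW, SUW, TUV

giving chain groups C_0 ≅ Z^8, C_1 ≅ Z^24, C_2 ≅ Z^16.

The boundary map ∂_1: C_1 → C_0 is given by ∂[p,q] = [q] − [p]. For instance
  ∂SU = U − S.
As a 8×24 matrix over Z this has rank 7, with invariant factors (1,1,1,1,1,1,1).

∂_2: C_2 → C_1 sends each 2-simplex [p,q,r] to [q,r] − [p,r] + [p,q]. For instance
  ∂PRT = RT − PT + PR,
  ∂SUW = UW − SW + SU.
The 24×16 boundary matrix has rank 15 and Smith normal form diag(1,1,1,1,1,1,1,1,1,1,1,1,1,1,1).

Reading off H_k = ker ∂_k / im ∂_{k+1}:

  H_0: rank C_0 − rank ∂_1 = 8 − 7 = 1, and the invariant factors of ∂_1 are all 1, so H_0 = Z.
  H_1: rank ker ∂_1 − rank ∂_2 = (24 − 7) − 15 = 2, and the invariant factors of ∂_2 are all 1, so H_1 = Z^2.
  H_2: rank ker ∂_2 − rank ∂_3 = (16 − 15) − 0 = 1, and there is no ∂_3, so H_2 = Z.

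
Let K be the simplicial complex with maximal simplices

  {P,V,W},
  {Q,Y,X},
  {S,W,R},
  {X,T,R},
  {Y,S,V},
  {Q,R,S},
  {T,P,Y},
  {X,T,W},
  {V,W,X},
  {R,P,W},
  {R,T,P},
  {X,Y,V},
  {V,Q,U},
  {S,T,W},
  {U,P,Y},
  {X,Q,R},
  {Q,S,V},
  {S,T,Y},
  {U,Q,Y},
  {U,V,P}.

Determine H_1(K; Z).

H_1 ≅ Z ⊕ Z/2.

Fix the vertex order P < Q < R < S < T < U < V < W < X < Y and write every simplex with vertices in increasing order. Then dim K = 2 and the simplices of K are:

  0-simplices (10): P, Q, R, S, T, U, V, W, X, Y
  1-simplices (30): PR, PT, PU, PV, PW, PY, QR, QS, QU, QV, QX, QY, RS, RT, RW, RX, ST, SV, SW, SY, TW, TX, TY, UV, UY, VW, VX, VY, WX, XY
  2-simplices (20): PRT, PRW, PTY, PUV, PUY, PVW, QRS, QRX, QSV, QUV, QUY, QXY, RSW, RTX, STW, STY, SVY, TWX, VWX, VXY

so the chain groups are C_0 ≅ Z^10, C_1 ≅ Z^30, C_2 ≅ Z^20.

Boundary ∂_1: C_1 → C_0 is given by ∂[p,q] = [q] − [p]. For instance
  ∂PU = U − P.
The resulting 10×30 matrix has rank 9, and its Smith normal form has invariant factors (1,1,1,1,1,1,1,1,1).

Boundary ∂_2: C_2 → C_1 maps a triangle to the signed sum of its edges. For instance
  ∂QUY = UY − QY + QU,
  ∂QRX = RX − QX + QR.
As a 30×20 matrix over Z this has rank 20, with invariant factors (1,1,1,1,1,1,1,1,1,1,1,1,1,1,1,1,1,1,1,2).

Computing H_k = (kernel of ∂_k) / (image of ∂_{k+1}):

  H_1: rank ker ∂_1 − rank ∂_2 = (30 − 9) − 20 = 1, and ∂_2 has invariant factor 2 > 1, so H_1 ≅ Z ⊕ Z/2.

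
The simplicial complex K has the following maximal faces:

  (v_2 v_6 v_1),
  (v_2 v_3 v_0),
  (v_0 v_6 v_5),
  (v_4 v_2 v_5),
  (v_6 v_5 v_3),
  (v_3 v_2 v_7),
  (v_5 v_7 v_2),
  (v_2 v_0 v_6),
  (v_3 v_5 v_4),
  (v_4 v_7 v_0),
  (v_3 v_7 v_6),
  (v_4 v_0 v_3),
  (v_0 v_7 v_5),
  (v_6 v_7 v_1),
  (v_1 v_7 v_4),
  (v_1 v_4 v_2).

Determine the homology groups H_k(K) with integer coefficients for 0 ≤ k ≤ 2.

H_0 = Z,  H_1 = Z^2,  H_2 = Z.

Take the total order v_0 < v_1 < v_2 < v_3 < v_4 < v_5 < v_6 < v_7 on the vertex set. Then K (dimension 2) consists of the simplices:

  0-simplices (8): [v_0], [v_1], [v_2], [v_3], [v_4], [v_5], [v_6], [v_7]
  1-simplices (24): (24 of them)
  2-simplices (16): (16 of them)

Hence C_0 ≅ Z^8, C_1 ≅ Z^24, C_2 ≅ Z^16.

∂_1: C_1 → C_0 sends each edge [p,q] (with p < q) to q − p.
As a 8×24 matrix over Z this has rank 7, with invariant factors (1,1,1,1,1,1,1).

Boundary ∂_2: C_2 → C_1 maps a triangle to the signed sum of its edges. For instance
  ∂[v_2,v_5,v_7] = [v_5,v_7] − [v_2,v_7] + [v_2,v_5],
  ∂[v_1,v_2,v_6] = [v_2,v_6] − [v_1,v_6] + [v_1,v_2].
As a 24×16 matrix over Z this has rank 15, with invariant factors (1,1,1,1,1,1,1,1,1,1,1,1,1,1,1).

Computing H_k = (kernel of ∂_k) / (image of ∂_{k+1}):

  H_0: rank C_0 − rank ∂_1 = 8 − 7 = 1, and the invariant factors of ∂_1 are all 1, so H_0 ≅ Z.
  H_1: rank ker ∂_1 − rank ∂_2 = (24 − 7) − 15 = 2, and the invariant factors of ∂_2 are all 1, so H_1 ≅ Z^2.
  H_2: rank ker ∂_2 − rank ∂_3 = (16 − 15) − 0 = 1, and there is no ∂_3, so H_2 ≅ Z.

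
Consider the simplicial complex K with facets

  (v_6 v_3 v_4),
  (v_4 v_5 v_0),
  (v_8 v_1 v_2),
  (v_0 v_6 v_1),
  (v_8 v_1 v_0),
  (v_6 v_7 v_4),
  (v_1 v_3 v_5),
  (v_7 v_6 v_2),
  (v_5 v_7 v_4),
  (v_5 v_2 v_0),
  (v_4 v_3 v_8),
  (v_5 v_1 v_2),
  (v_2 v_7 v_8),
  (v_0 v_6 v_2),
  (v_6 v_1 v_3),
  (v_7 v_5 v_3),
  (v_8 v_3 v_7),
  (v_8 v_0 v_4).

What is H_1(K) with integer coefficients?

K has 9 vertices, 27 edges, 18 triangles.
rank ∂_1 = 8, rank ∂_2 = 18 ⇒ b_1 = 27 − 8 − 18 = 1; ∂_2 has invariant factor(s) [2] giving torsion. So H_1 = Z ⊕ Z/2Z.

H_1 ≅ Z ⊕ Z/2Z.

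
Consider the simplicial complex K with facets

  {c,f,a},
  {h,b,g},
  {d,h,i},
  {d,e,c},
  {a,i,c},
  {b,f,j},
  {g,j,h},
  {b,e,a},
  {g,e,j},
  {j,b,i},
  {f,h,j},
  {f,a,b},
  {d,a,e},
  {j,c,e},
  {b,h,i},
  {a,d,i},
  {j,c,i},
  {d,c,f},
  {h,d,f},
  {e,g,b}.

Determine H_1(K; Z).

K has 10 vertices, 30 edges, 20 triangles.
rank ∂_1 = 9, rank ∂_2 = 20 ⇒ b_1 = 30 − 9 − 20 = 1; ∂_2 has invariant factor(s) [2] giving torsion. So H_1 = Z ⊕ Z/2.

H_1 ≅ Z ⊕ Z/2.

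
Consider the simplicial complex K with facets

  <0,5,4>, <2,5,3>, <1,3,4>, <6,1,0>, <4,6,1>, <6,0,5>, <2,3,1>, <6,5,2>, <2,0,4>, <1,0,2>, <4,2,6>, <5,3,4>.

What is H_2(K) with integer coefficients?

H_2 = 0.

K has 7 vertices, 18 edges, 12 triangles.
rank ∂_2 = 12, rank ∂_3 = 0 ⇒ b_2 = 12 − 12 − 0 = 0. So H_2 = 0.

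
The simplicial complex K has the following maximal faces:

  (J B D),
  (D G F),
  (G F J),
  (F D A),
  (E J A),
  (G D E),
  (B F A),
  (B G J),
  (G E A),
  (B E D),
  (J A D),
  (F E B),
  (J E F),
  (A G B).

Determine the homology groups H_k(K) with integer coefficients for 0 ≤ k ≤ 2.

H_0 ≅ Z,  H_1 ≅ Z^2,  H_2 ≅ Z.

Order the vertices as A < B < D < E < F < G < J. Listing each simplex with vertices in this order, K has dimension 2 with simplices:

  0-simplices (7): A, B, D, E, F, G, J
  1-simplices (21): AB, AD, AE, AF, AG, AJ, BD, BE, BF, BG, BJ, DE, DF, DG, DJ, EF, EG, EJ, FG, FJ, GJ
  2-simplices (14): ABF, ABG, ADF, ADJ, AEG, AEJ, BDE, BDJ, BEF, BGJ, DEG, DFG, EFJ, FGJ

so the chain groups are C_0 ≅ Z^7, C_1 ≅ Z^21, C_2 ≅ Z^14.

Boundary ∂_1: C_1 → C_0 is given by ∂[p,q] = [q] − [p]. For instance
  ∂DE = E − D.
This gives a 7×21 integer matrix of rank 6; reducing to Smith normal form yields diagonal entries (1,1,1,1,1,1).

The boundary map ∂_2: C_2 → C_1 sends each 2-simplex [p,q,r] to [q,r] − [p,r] + [p,q]. For instance
  ∂ADJ = DJ − AJ + AD,
  ∂EFJ = FJ − EJ + EF.
The resulting 21×14 matrix has rank 13, and its Smith normal form has invariant factors (1,1,1,1,1,1,1,1,1,1,1,1,1).

From H_k ≅ ker(∂_k) / im(∂_{k+1}) we obtain:

  H_0: rank C_0 − rank ∂_1 = 7 − 6 = 1, and the invariant factors of ∂_1 are all 1, so H_0 = Z.
  H_1: rank ker ∂_1 − rank ∂_2 = (21 − 6) − 13 = 2, and the invariant factors of ∂_2 are all 1, so H_1 = Z^2.
  H_2: rank ker ∂_2 − rank ∂_3 = (14 − 13) − 0 = 1, and there is no ∂_3, so H_2 = Z.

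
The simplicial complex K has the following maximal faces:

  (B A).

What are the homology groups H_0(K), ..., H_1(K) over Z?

H_0 ≅ Z,  H_1 = 0.

K has 2 vertices, 1 edge.
rank ∂_0 = 0, rank ∂_1 = 1 ⇒ b_0 = 2 − 0 − 1 = 1; all invariant factors of ∂_1 are 1 so no torsion. So H_0 = Z.
rank ∂_1 = 1, rank ∂_2 = 0 ⇒ b_1 = 1 − 1 − 0 = 0. So H_1 = 0.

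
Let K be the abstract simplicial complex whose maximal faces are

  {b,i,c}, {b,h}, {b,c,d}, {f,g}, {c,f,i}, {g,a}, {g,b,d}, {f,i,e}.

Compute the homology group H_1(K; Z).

H_1 ≅ Z.

Order the vertices as a < b < c < d < e < f < g < h < i. Listing each simplex with vertices in this order, K has dimension 2 with simplices:

  0-simplices (9): a, b, c, d, e, f, g, h, i
  1-simplices (14): ag, bc, bd, bg, bh, bi, cd, cf, ci, dg, ef, ei, fg, fi
  2-simplices (5): bcd, bci, bdg, cfi, efi

Hence C_0 ≅ Z^9, C_1 ≅ Z^14, C_2 ≅ Z^5.

∂_1: C_1 → C_0 maps an edge to its endpoints' difference, ∂[p,q] = q − p. For instance
  ∂bd = d − b.
The resulting 9×14 matrix has rank 8, and its Smith normal form has invariant factors (1,1,1,1,1,1,1,1).

∂_2: C_2 → C_1 sends each 2-simplex [p,q,r] to [q,r] − [p,r] + [p,q]. For instance
  ∂efi = fi − ei + ef,
  ∂bcd = cd − bd + bc.
As a 14×5 matrix over Z this has rank 5, with invariant factors (1,1,1,1,1).

From H_k ≅ ker(∂_k) / im(∂_{k+1}) we obtain:

  H_1: rank ker ∂_1 − rank ∂_2 = (14 − 8) − 5 = 1, and the invariant factors of ∂_2 are all 1, so H_1 = Z.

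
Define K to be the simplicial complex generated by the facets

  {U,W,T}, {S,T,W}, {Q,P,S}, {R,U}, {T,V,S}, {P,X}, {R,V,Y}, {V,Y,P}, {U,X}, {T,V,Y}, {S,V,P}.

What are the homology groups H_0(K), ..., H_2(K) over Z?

H_0 = Z,  H_1 = Z^2,  H_2 = 0.

We work with the vertex ordering P < Q < R < S < T < U < V < W < X < Y. The simplices of K, each written with vertices in increasing order, are:

  0-simplices (10): P, Q, R, S, T, U, V, W, X, Y
  1-simplices (19): PQ, PS, PV, PX, PY, QS, RU, RV, RY, ST, SV, SW, TU, TV, TW, TY, UW, UX, VY
  2-simplices (8): PQS, PSV, PVY, RVY, STV, STW, TUW, TVY

so the chain groups are C_0 ≅ Z^10, C_1 ≅ Z^19, C_2 ≅ Z^8.

∂_1: C_1 → C_0 maps an edge to its endpoints' difference, ∂[p,q] = q − p. For instance
  ∂PV = V − P.
The 10×19 boundary matrix has rank 9 and Smith normal form diag(1,1,1,1,1,1,1,1,1).

Boundary ∂_2: C_2 → C_1 acts by ∂[p,q,r] = [q,r] − [p,r] + [p,q]. For instance
  ∂STW = TW − SW + ST,
  ∂RVY = VY − RY + RV.
As a 19×8 matrix over Z this has rank 8, with invariant factors (1,1,1,1,1,1,1,1).

From H_k ≅ ker(∂_k) / im(∂_{k+1}) we obtain:

  H_0: rank C_0 − rank ∂_1 = 10 − 9 = 1, and the invariant factors of ∂_1 are all 1, so H_0 = Z.
  H_1: rank ker ∂_1 − rank ∂_2 = (19 − 9) − 8 = 2, and the invariant factors of ∂_2 are all 1, so H_1 = Z^2.
  H_2: rank ker ∂_2 − rank ∂_3 = (8 − 8) − 0 = 0, and there is no ∂_3, so H_2 = 0.

As a check, the Euler characteristic is 10 − 19 + 8 = -1, which agrees with 1 − 2 + 0 = -1.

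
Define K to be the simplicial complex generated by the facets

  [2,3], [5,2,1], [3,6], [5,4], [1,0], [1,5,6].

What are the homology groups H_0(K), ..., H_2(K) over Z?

H_0 ≅ Z,  H_1 ≅ Z,  H_2 = 0.

We work with the vertex ordering 0 < 1 < 2 < 3 < 4 < 5 < 6. The simplices of K, each written with vertices in increasing order, are:

  0-simplices (7): [0], [1], [2], [3], [4], [5], [6]
  1-simplices (9): [0,1], [1,2], [1,5], [1,6], [2,3], [2,5], [3,6], [4,5], [5,6]
  2-simplices (2): [1,2,5], [1,5,6]

so the chain groups are C_0 ≅ Z^7, C_1 ≅ Z^9, C_2 ≅ Z^2.

The boundary map ∂_1: C_1 → C_0 sends each edge [p,q] (with p < q) to q − p.
As a 7×9 matrix over Z this has rank 6, with invariant factors (1,1,1,1,1,1).

Boundary ∂_2: C_2 → C_1 acts by ∂[p,q,r] = [q,r] − [p,r] + [p,q]. For instance
  ∂[1,5,6] = [5,6] − [1,6] + [1,5],
  ∂[1,2,5] = [2,5] − [1,5] + [1,2].
The 9×2 boundary matrix has rank 2 and Smith normal form diag(1,1).

From H_k ≅ ker(∂_k) / im(∂_{k+1}) we obtain:

  H_0: rank C_0 − rank ∂_1 = 7 − 6 = 1, and the invariant factors of ∂_1 are all 1, so H_0 = Z.
  H_1: rank ker ∂_1 − rank ∂_2 = (9 − 6) − 2 = 1, and the invariant factors of ∂_2 are all 1, so H_1 = Z.
  H_2: rank ker ∂_2 − rank ∂_3 = (2 − 2) − 0 = 0, and there is no ∂_3, so H_2 = 0.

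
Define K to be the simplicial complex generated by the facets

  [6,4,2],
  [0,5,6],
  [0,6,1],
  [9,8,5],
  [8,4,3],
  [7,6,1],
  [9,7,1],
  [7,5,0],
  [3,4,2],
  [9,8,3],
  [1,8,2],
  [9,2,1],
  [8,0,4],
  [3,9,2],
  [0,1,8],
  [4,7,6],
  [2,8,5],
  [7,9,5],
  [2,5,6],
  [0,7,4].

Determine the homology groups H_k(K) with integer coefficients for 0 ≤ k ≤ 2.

H_0 ≅ Z,  H_1 ≅ Z ⊕ Z/2,  H_2 = 0.

K has 10 vertices, 30 edges, 20 triangles.
rank ∂_0 = 0, rank ∂_1 = 9 ⇒ b_0 = 10 − 0 − 9 = 1; all invariant factors of ∂_1 are 1 so no torsion. So H_0 ≅ Z.
rank ∂_1 = 9, rank ∂_2 = 20 ⇒ b_1 = 30 − 9 − 20 = 1; ∂_2 has invariant factor(s) [2] giving torsion. So H_1 ≅ Z ⊕ Z/2.
rank ∂_2 = 20, rank ∂_3 = 0 ⇒ b_2 = 20 − 20 − 0 = 0. So H_2 ≅ 0.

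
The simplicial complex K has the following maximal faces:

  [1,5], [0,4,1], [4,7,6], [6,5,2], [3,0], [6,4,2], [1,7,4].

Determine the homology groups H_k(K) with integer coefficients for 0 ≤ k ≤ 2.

H_0 = Z,  H_1 = Z,  H_2 = 0.

Take the total order 0 < 1 < 2 < 3 < 4 < 5 < 6 < 7 on the vertex set. Then K (dimension 2) consists of the simplices:

  0-simplices (8): [0], [1], [2], [3], [4], [5], [6], [7]
  1-simplices (13): [0,1], [0,3], [0,4], [1,4], [1,5], [1,7], [2,4], [2,5], [2,6], [4,6], [4,7], [5,6], [6,7]
  2-simplices (5): [0,1,4], [1,4,7], [2,4,6], [2,5,6], [4,6,7]

giving chain groups C_0 ≅ Z^8, C_1 ≅ Z^13, C_2 ≅ Z^5.

Boundary ∂_1: C_1 → C_0 sends each edge [p,q] (with p < q) to q − p. For instance
  ∂[5,6] = [6] − [5].
This gives a 8×13 integer matrix of rank 7; reducing to Smith normal form yields diagonal entries (1,1,1,1,1,1,1).

The boundary map ∂_2: C_2 → C_1 sends each 2-simplex [p,q,r] to [q,r] − [p,r] + [p,q]. For instance
  ∂[2,5,6] = [5,6] − [2,6] + [2,5],
  ∂[2,4,6] = [4,6] − [2,6] + [2,4].
As a 13×5 matrix over Z this has rank 5, with invariant factors (1,1,1,1,1).

Reading off H_k = ker ∂_k / im ∂_{k+1}:

  H_0: rank C_0 − rank ∂_1 = 8 − 7 = 1, and the invariant factors of ∂_1 are all 1, so H_0 = Z.
  H_1: rank ker ∂_1 − rank ∂_2 = (13 − 7) − 5 = 1, and the invariant factors of ∂_2 are all 1, so H_1 = Z.
  H_2: rank ker ∂_2 − rank ∂_3 = (5 − 5) − 0 = 0, and there is no ∂_3, so H_2 = 0.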